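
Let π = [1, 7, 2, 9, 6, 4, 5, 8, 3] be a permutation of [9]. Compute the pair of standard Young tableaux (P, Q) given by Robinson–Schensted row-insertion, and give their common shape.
P = [1, 2, 3, 5, 8] / [4, 9] / [6] / [7];  Q = [1, 2, 4, 7, 8] / [3, 5] / [6] / [9];  common shape = (5, 2, 1, 1)

Row-insert the values π_1, π_2, … into P one at a time, bumping the leftmost entry strictly greater than the inserted value down to the next row. The recording tableau Q records, in position (i, j), the step at which that cell was added to P.
  Insert 1 (step 1): P = [1];  Q = [1]
  Insert 7 (step 2): P = [1, 7];  Q = [1, 2]
  Insert 2 (step 3): P = [1, 2] / [7];  Q = [1, 2] / [3]
  Insert 9 (step 4): P = [1, 2, 9] / [7];  Q = [1, 2, 4] / [3]
  Insert 6 (step 5): P = [1, 2, 6] / [7, 9];  Q = [1, 2, 4] / [3, 5]
  Insert 4 (step 6): P = [1, 2, 4] / [6, 9] / [7];  Q = [1, 2, 4] / [3, 5] / [6]
  Insert 5 (step 7): P = [1, 2, 4, 5] / [6, 9] / [7];  Q = [1, 2, 4, 7] / [3, 5] / [6]
  Insert 8 (step 8): P = [1, 2, 4, 5, 8] / [6, 9] / [7];  Q = [1, 2, 4, 7, 8] / [3, 5] / [6]
  Insert 3 (step 9): P = [1, 2, 3, 5, 8] / [4, 9] / [6] / [7];  Q = [1, 2, 4, 7, 8] / [3, 5] / [6] / [9]
Final shape: (5, 2, 1, 1).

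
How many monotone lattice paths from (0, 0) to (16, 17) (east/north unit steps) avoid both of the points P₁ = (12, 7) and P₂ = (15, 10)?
Number of paths = 1098276722

Inclusion–exclusion. Total paths: C(33, 16) = 1166803110. Through P₁: C(19, 12)·C(14, 4) = 50438388. Through P₂: C(25, 15)·C(8, 1) = 26150080. Since P₁ is strictly southwest of P₂, a monotone path through both must visit P₁ then P₂; paths through both = C(19, 12)·C(6, 3)·C(8, 1) = 8062080. Avoid both = 1166803110 − 50438388 − 26150080 + 8062080 = 1098276722.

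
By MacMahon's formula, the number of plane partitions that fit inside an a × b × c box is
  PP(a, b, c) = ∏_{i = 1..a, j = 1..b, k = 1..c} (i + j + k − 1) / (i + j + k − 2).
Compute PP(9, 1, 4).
PP(9, 1, 4) = 715

Evaluate the triple product over i = 1..9, j = 1..1, k = 1..4. The factors are (2/1) · (3/2) · (4/3) · (5/4) · (3/2) · (4/3) · (5/4) · (6/5) · … (36 factors total). The numerators and denominators telescope so the product is an integer; carrying out the multiplication exactly gives PP(9, 1, 4) = 715.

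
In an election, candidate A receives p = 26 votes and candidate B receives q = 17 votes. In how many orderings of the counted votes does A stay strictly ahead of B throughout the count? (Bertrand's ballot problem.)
Strict-lead orderings = 88152205554

Total orderings of the 43 votes with 26 for A: C(43, 26) = 421171648758. By the Bertrand ballot formula (Cycle Lemma / reflection principle), the number of orderings in which A is strictly ahead of B throughout is (p − q)/(p + q) · C(p + q, p) = (26 − 17)/(26 + 17) · 421171648758 = 88152205554.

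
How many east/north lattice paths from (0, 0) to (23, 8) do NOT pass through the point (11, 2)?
Number of paths = 6440733

Total paths from (0, 0) to (23, 8): C(31, 23) = 7888725. Paths through (11, 2): (paths (0, 0) → (11, 2)) × (paths (11, 2) → (23, 8)) = C(13, 11) · C(18, 12) = 78 · 18564 = 1447992. Avoidance count = 7888725 − 1447992 = 6440733.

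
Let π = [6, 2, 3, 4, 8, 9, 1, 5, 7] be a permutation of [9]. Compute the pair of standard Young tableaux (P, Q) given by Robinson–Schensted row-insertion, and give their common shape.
P = [1, 3, 4, 5, 7] / [2, 8, 9] / [6];  Q = [1, 3, 4, 5, 6] / [2, 8, 9] / [7];  common shape = (5, 3, 1)

Row-insert the values π_1, π_2, … into P one at a time, bumping the leftmost entry strictly greater than the inserted value down to the next row. The recording tableau Q records, in position (i, j), the step at which that cell was added to P.
  Insert 6 (step 1): P = [6];  Q = [1]
  Insert 2 (step 2): P = [2] / [6];  Q = [1] / [2]
  Insert 3 (step 3): P = [2, 3] / [6];  Q = [1, 3] / [2]
  Insert 4 (step 4): P = [2, 3, 4] / [6];  Q = [1, 3, 4] / [2]
  Insert 8 (step 5): P = [2, 3, 4, 8] / [6];  Q = [1, 3, 4, 5] / [2]
  Insert 9 (step 6): P = [2, 3, 4, 8, 9] / [6];  Q = [1, 3, 4, 5, 6] / [2]
  Insert 1 (step 7): P = [1, 3, 4, 8, 9] / [2] / [6];  Q = [1, 3, 4, 5, 6] / [2] / [7]
  Insert 5 (step 8): P = [1, 3, 4, 5, 9] / [2, 8] / [6];  Q = [1, 3, 4, 5, 6] / [2, 8] / [7]
  Insert 7 (step 9): P = [1, 3, 4, 5, 7] / [2, 8, 9] / [6];  Q = [1, 3, 4, 5, 6] / [2, 8, 9] / [7]
Final shape: (5, 3, 1).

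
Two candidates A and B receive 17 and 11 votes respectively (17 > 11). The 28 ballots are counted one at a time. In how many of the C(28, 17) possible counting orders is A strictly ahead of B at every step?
Strict-lead orderings = 4601610

Total orderings of the 28 votes with 17 for A: C(28, 17) = 21474180. By the Bertrand ballot formula (Cycle Lemma / reflection principle), the number of orderings in which A is strictly ahead of B throughout is (p − q)/(p + q) · C(p + q, p) = (17 − 11)/(17 + 11) · 21474180 = 4601610.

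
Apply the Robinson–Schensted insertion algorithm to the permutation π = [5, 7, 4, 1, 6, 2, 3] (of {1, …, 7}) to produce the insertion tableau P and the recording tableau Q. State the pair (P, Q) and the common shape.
P = [1, 2, 3] / [4, 6] / [5, 7];  Q = [1, 2, 7] / [3, 5] / [4, 6];  common shape = (3, 2, 2)

Row-insert the values π_1, π_2, … into P one at a time, bumping the leftmost entry strictly greater than the inserted value down to the next row. The recording tableau Q records, in position (i, j), the step at which that cell was added to P.
  Insert 5 (step 1): P = [5];  Q = [1]
  Insert 7 (step 2): P = [5, 7];  Q = [1, 2]
  Insert 4 (step 3): P = [4, 7] / [5];  Q = [1, 2] / [3]
  Insert 1 (step 4): P = [1, 7] / [4] / [5];  Q = [1, 2] / [3] / [4]
  Insert 6 (step 5): P = [1, 6] / [4, 7] / [5];  Q = [1, 2] / [3, 5] / [4]
  Insert 2 (step 6): P = [1, 2] / [4, 6] / [5, 7];  Q = [1, 2] / [3, 5] / [4, 6]
  Insert 3 (step 7): P = [1, 2, 3] / [4, 6] / [5, 7];  Q = [1, 2, 7] / [3, 5] / [4, 6]
Final shape: (3, 2, 2).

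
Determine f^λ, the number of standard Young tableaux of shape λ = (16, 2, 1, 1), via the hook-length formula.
# SYT of shape (16, 2, 1, 1) = 11475

Hook-length formula: f^λ = n! / Π hook(c), product over all cells c of the Young diagram. For λ = (16, 2, 1, 1), n = 20 boxes. Hook lengths by row (left-to-right, top-to-bottom): [19, 16, 14, 13, 12, 11, 10, 9, 8, 7, 6, 5, 4, 3, 2, 1]; [4, 1]; [2]; [1]. Product of hooks = 212017604198400. So f^λ = 20! / 212017604198400 = 2432902008176640000 / 212017604198400 = 11475.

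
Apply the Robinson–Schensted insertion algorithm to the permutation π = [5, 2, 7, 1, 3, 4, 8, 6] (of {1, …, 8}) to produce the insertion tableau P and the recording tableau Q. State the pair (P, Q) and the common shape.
P = [1, 3, 4, 6] / [2, 7, 8] / [5];  Q = [1, 3, 6, 7] / [2, 5, 8] / [4];  common shape = (4, 3, 1)

Row-insert the values π_1, π_2, … into P one at a time, bumping the leftmost entry strictly greater than the inserted value down to the next row. The recording tableau Q records, in position (i, j), the step at which that cell was added to P.
  Insert 5 (step 1): P = [5];  Q = [1]
  Insert 2 (step 2): P = [2] / [5];  Q = [1] / [2]
  Insert 7 (step 3): P = [2, 7] / [5];  Q = [1, 3] / [2]
  Insert 1 (step 4): P = [1, 7] / [2] / [5];  Q = [1, 3] / [2] / [4]
  Insert 3 (step 5): P = [1, 3] / [2, 7] / [5];  Q = [1, 3] / [2, 5] / [4]
  Insert 4 (step 6): P = [1, 3, 4] / [2, 7] / [5];  Q = [1, 3, 6] / [2, 5] / [4]
  Insert 8 (step 7): P = [1, 3, 4, 8] / [2, 7] / [5];  Q = [1, 3, 6, 7] / [2, 5] / [4]
  Insert 6 (step 8): P = [1, 3, 4, 6] / [2, 7, 8] / [5];  Q = [1, 3, 6, 7] / [2, 5, 8] / [4]
Final shape: (4, 3, 1).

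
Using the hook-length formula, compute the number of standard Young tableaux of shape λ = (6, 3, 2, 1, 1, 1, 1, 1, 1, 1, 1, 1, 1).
# SYT of shape (6, 3, 2, 1, 1, 1, 1, 1, 1, 1, 1, 1, 1) = 7390240

Hook-length formula: f^λ = n! / Π hook(c), product over all cells c of the Young diagram. For λ = (6, 3, 2, 1, 1, 1, 1, 1, 1, 1, 1, 1, 1), n = 21 boxes. Hook lengths by row (left-to-right, top-to-bottom): [18, 7, 5, 3, 2, 1]; [14, 3, 1]; [12, 1]; [10]; [9]; [8]; [7]; [6]; [5]; [4]; [3]; [2]; [1]. Product of hooks = 6913299456000. So f^λ = 21! / 6913299456000 = 51090942171709440000 / 6913299456000 = 7390240.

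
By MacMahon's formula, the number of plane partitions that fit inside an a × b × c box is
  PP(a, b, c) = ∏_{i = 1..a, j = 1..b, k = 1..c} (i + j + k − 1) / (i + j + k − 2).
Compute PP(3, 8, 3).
PP(3, 8, 3) = 259545

Evaluate the triple product over i = 1..3, j = 1..8, k = 1..3. The factors are (2/1) · (3/2) · (4/3) · (3/2) · (4/3) · (5/4) · (4/3) · (5/4) · … (72 factors total). The numerators and denominators telescope so the product is an integer; carrying out the multiplication exactly gives PP(3, 8, 3) = 259545.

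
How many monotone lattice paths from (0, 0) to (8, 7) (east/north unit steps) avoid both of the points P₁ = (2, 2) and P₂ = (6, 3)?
Number of paths = 2853

Inclusion–exclusion. Total paths: C(15, 8) = 6435. Through P₁: C(4, 2)·C(11, 6) = 2772. Through P₂: C(9, 6)·C(6, 2) = 1260. Since P₁ is strictly southwest of P₂, a monotone path through both must visit P₁ then P₂; paths through both = C(4, 2)·C(5, 4)·C(6, 2) = 450. Avoid both = 6435 − 2772 − 1260 + 450 = 2853.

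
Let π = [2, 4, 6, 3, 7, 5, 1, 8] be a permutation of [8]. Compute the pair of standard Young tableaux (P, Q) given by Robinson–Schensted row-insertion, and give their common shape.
P = [1, 3, 5, 7, 8] / [2, 6] / [4];  Q = [1, 2, 3, 5, 8] / [4, 6] / [7];  common shape = (5, 2, 1)

Row-insert the values π_1, π_2, … into P one at a time, bumping the leftmost entry strictly greater than the inserted value down to the next row. The recording tableau Q records, in position (i, j), the step at which that cell was added to P.
  Insert 2 (step 1): P = [2];  Q = [1]
  Insert 4 (step 2): P = [2, 4];  Q = [1, 2]
  Insert 6 (step 3): P = [2, 4, 6];  Q = [1, 2, 3]
  Insert 3 (step 4): P = [2, 3, 6] / [4];  Q = [1, 2, 3] / [4]
  Insert 7 (step 5): P = [2, 3, 6, 7] / [4];  Q = [1, 2, 3, 5] / [4]
  Insert 5 (step 6): P = [2, 3, 5, 7] / [4, 6];  Q = [1, 2, 3, 5] / [4, 6]
  Insert 1 (step 7): P = [1, 3, 5, 7] / [2, 6] / [4];  Q = [1, 2, 3, 5] / [4, 6] / [7]
  Insert 8 (step 8): P = [1, 3, 5, 7, 8] / [2, 6] / [4];  Q = [1, 2, 3, 5, 8] / [4, 6] / [7]
Final shape: (5, 2, 1).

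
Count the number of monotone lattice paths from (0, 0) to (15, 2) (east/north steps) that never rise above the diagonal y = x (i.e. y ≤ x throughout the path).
Number of paths = 119

By the reflection principle (André's argument), the number of monotone paths to (15, 2) with n ≤ m that never go above y = x is C(17, 15) − C(17, 16) = 136 − 17 = 119.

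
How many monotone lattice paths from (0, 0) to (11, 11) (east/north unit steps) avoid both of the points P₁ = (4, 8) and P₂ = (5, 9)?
Number of paths = 617696

Inclusion–exclusion. Total paths: C(22, 11) = 705432. Through P₁: C(12, 4)·C(10, 7) = 59400. Through P₂: C(14, 5)·C(8, 6) = 56056. Since P₁ is strictly southwest of P₂, a monotone path through both must visit P₁ then P₂; paths through both = C(12, 4)·C(2, 1)·C(8, 6) = 27720. Avoid both = 705432 − 59400 − 56056 + 27720 = 617696.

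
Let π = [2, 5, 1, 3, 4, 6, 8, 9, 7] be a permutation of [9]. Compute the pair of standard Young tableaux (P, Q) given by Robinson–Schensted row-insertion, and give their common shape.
P = [1, 3, 4, 6, 7, 9] / [2, 5, 8];  Q = [1, 2, 5, 6, 7, 8] / [3, 4, 9];  common shape = (6, 3)

Row-insert the values π_1, π_2, … into P one at a time, bumping the leftmost entry strictly greater than the inserted value down to the next row. The recording tableau Q records, in position (i, j), the step at which that cell was added to P.
  Insert 2 (step 1): P = [2];  Q = [1]
  Insert 5 (step 2): P = [2, 5];  Q = [1, 2]
  Insert 1 (step 3): P = [1, 5] / [2];  Q = [1, 2] / [3]
  Insert 3 (step 4): P = [1, 3] / [2, 5];  Q = [1, 2] / [3, 4]
  Insert 4 (step 5): P = [1, 3, 4] / [2, 5];  Q = [1, 2, 5] / [3, 4]
  Insert 6 (step 6): P = [1, 3, 4, 6] / [2, 5];  Q = [1, 2, 5, 6] / [3, 4]
  Insert 8 (step 7): P = [1, 3, 4, 6, 8] / [2, 5];  Q = [1, 2, 5, 6, 7] / [3, 4]
  Insert 9 (step 8): P = [1, 3, 4, 6, 8, 9] / [2, 5];  Q = [1, 2, 5, 6, 7, 8] / [3, 4]
  Insert 7 (step 9): P = [1, 3, 4, 6, 7, 9] / [2, 5, 8];  Q = [1, 2, 5, 6, 7, 8] / [3, 4, 9]
Final shape: (6, 3).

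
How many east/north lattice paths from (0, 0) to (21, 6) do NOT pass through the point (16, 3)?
Number of paths = 241746

Total paths from (0, 0) to (21, 6): C(27, 21) = 296010. Paths through (16, 3): (paths (0, 0) → (16, 3)) × (paths (16, 3) → (21, 6)) = C(19, 16) · C(8, 5) = 969 · 56 = 54264. Avoidance count = 296010 − 54264 = 241746.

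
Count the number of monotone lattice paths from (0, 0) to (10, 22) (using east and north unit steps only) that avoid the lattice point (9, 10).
Number of paths = 63311326

Total paths from (0, 0) to (10, 22): C(32, 10) = 64512240. Paths through (9, 10): (paths (0, 0) → (9, 10)) × (paths (9, 10) → (10, 22)) = C(19, 9) · C(13, 1) = 92378 · 13 = 1200914. Avoidance count = 64512240 − 1200914 = 63311326.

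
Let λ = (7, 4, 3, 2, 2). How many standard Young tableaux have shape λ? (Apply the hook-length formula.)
# SYT of shape (7, 4, 3, 2, 2) = 9165312

Hook-length formula: f^λ = n! / Π hook(c), product over all cells c of the Young diagram. For λ = (7, 4, 3, 2, 2), n = 18 boxes. Hook lengths by row (left-to-right, top-to-bottom): [11, 10, 7, 5, 3, 2, 1]; [7, 6, 3, 1]; [5, 4, 1]; [3, 2]; [2, 1]. Product of hooks = 698544000. So f^λ = 18! / 698544000 = 6402373705728000 / 698544000 = 9165312.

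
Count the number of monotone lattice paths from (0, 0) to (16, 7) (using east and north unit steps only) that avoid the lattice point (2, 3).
Number of paths = 214557

Total paths from (0, 0) to (16, 7): C(23, 16) = 245157. Paths through (2, 3): (paths (0, 0) → (2, 3)) × (paths (2, 3) → (16, 7)) = C(5, 2) · C(18, 14) = 10 · 3060 = 30600. Avoidance count = 245157 − 30600 = 214557.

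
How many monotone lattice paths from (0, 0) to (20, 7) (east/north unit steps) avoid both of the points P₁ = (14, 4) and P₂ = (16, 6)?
Number of paths = 349725

Inclusion–exclusion. Total paths: C(27, 20) = 888030. Through P₁: C(18, 14)·C(9, 6) = 257040. Through P₂: C(22, 16)·C(5, 4) = 373065. Since P₁ is strictly southwest of P₂, a monotone path through both must visit P₁ then P₂; paths through both = C(18, 14)·C(4, 2)·C(5, 4) = 91800. Avoid both = 888030 − 257040 − 373065 + 91800 = 349725.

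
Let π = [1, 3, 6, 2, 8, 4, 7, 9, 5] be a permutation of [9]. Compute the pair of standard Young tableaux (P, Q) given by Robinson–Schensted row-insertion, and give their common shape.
P = [1, 2, 4, 5, 9] / [3, 6, 7] / [8];  Q = [1, 2, 3, 5, 8] / [4, 6, 7] / [9];  common shape = (5, 3, 1)

Row-insert the values π_1, π_2, … into P one at a time, bumping the leftmost entry strictly greater than the inserted value down to the next row. The recording tableau Q records, in position (i, j), the step at which that cell was added to P.
  Insert 1 (step 1): P = [1];  Q = [1]
  Insert 3 (step 2): P = [1, 3];  Q = [1, 2]
  Insert 6 (step 3): P = [1, 3, 6];  Q = [1, 2, 3]
  Insert 2 (step 4): P = [1, 2, 6] / [3];  Q = [1, 2, 3] / [4]
  Insert 8 (step 5): P = [1, 2, 6, 8] / [3];  Q = [1, 2, 3, 5] / [4]
  Insert 4 (step 6): P = [1, 2, 4, 8] / [3, 6];  Q = [1, 2, 3, 5] / [4, 6]
  Insert 7 (step 7): P = [1, 2, 4, 7] / [3, 6, 8];  Q = [1, 2, 3, 5] / [4, 6, 7]
  Insert 9 (step 8): P = [1, 2, 4, 7, 9] / [3, 6, 8];  Q = [1, 2, 3, 5, 8] / [4, 6, 7]
  Insert 5 (step 9): P = [1, 2, 4, 5, 9] / [3, 6, 7] / [8];  Q = [1, 2, 3, 5, 8] / [4, 6, 7] / [9]
Final shape: (5, 3, 1).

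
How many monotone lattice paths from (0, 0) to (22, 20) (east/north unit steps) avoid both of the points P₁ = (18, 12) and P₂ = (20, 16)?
Number of paths = 380820355020

Inclusion–exclusion. Total paths: C(42, 22) = 513791607420. Through P₁: C(30, 18)·C(12, 4) = 42814146375. Through P₂: C(36, 20)·C(6, 2) = 109618081650. Since P₁ is strictly southwest of P₂, a monotone path through both must visit P₁ then P₂; paths through both = C(30, 18)·C(6, 2)·C(6, 2) = 19460975625. Avoid both = 513791607420 − 42814146375 − 109618081650 + 19460975625 = 380820355020.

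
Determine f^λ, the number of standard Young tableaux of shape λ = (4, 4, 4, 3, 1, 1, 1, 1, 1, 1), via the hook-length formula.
# SYT of shape (4, 4, 4, 3, 1, 1, 1, 1, 1, 1) = 53178720

Hook-length formula: f^λ = n! / Π hook(c), product over all cells c of the Young diagram. For λ = (4, 4, 4, 3, 1, 1, 1, 1, 1, 1), n = 21 boxes. Hook lengths by row (left-to-right, top-to-bottom): [13, 6, 5, 3]; [12, 5, 4, 2]; [11, 4, 3, 1]; [9, 2, 1]; [6]; [5]; [4]; [3]; [2]; [1]. Product of hooks = 960740352000. So f^λ = 21! / 960740352000 = 51090942171709440000 / 960740352000 = 53178720.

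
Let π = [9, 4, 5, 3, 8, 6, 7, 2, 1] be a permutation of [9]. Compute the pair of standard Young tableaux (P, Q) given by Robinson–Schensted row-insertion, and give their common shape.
P = [1, 5, 6, 7] / [2, 8] / [3] / [4] / [9];  Q = [1, 3, 5, 7] / [2, 6] / [4] / [8] / [9];  common shape = (4, 2, 1, 1, 1)

Row-insert the values π_1, π_2, … into P one at a time, bumping the leftmost entry strictly greater than the inserted value down to the next row. The recording tableau Q records, in position (i, j), the step at which that cell was added to P.
  Insert 9 (step 1): P = [9];  Q = [1]
  Insert 4 (step 2): P = [4] / [9];  Q = [1] / [2]
  Insert 5 (step 3): P = [4, 5] / [9];  Q = [1, 3] / [2]
  Insert 3 (step 4): P = [3, 5] / [4] / [9];  Q = [1, 3] / [2] / [4]
  Insert 8 (step 5): P = [3, 5, 8] / [4] / [9];  Q = [1, 3, 5] / [2] / [4]
  Insert 6 (step 6): P = [3, 5, 6] / [4, 8] / [9];  Q = [1, 3, 5] / [2, 6] / [4]
  Insert 7 (step 7): P = [3, 5, 6, 7] / [4, 8] / [9];  Q = [1, 3, 5, 7] / [2, 6] / [4]
  Insert 2 (step 8): P = [2, 5, 6, 7] / [3, 8] / [4] / [9];  Q = [1, 3, 5, 7] / [2, 6] / [4] / [8]
  Insert 1 (step 9): P = [1, 5, 6, 7] / [2, 8] / [3] / [4] / [9];  Q = [1, 3, 5, 7] / [2, 6] / [4] / [8] / [9]
Final shape: (4, 2, 1, 1, 1).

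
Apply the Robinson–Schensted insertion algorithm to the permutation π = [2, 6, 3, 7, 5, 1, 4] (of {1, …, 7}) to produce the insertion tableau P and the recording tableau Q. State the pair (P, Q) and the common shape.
P = [1, 3, 4] / [2, 5] / [6, 7];  Q = [1, 2, 4] / [3, 5] / [6, 7];  common shape = (3, 2, 2)

Row-insert the values π_1, π_2, … into P one at a time, bumping the leftmost entry strictly greater than the inserted value down to the next row. The recording tableau Q records, in position (i, j), the step at which that cell was added to P.
  Insert 2 (step 1): P = [2];  Q = [1]
  Insert 6 (step 2): P = [2, 6];  Q = [1, 2]
  Insert 3 (step 3): P = [2, 3] / [6];  Q = [1, 2] / [3]
  Insert 7 (step 4): P = [2, 3, 7] / [6];  Q = [1, 2, 4] / [3]
  Insert 5 (step 5): P = [2, 3, 5] / [6, 7];  Q = [1, 2, 4] / [3, 5]
  Insert 1 (step 6): P = [1, 3, 5] / [2, 7] / [6];  Q = [1, 2, 4] / [3, 5] / [6]
  Insert 4 (step 7): P = [1, 3, 4] / [2, 5] / [6, 7];  Q = [1, 2, 4] / [3, 5] / [6, 7]
Final shape: (3, 2, 2).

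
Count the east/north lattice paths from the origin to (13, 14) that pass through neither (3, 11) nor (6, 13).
Number of paths = 19766260

Inclusion–exclusion. Total paths: C(27, 13) = 20058300. Through P₁: C(14, 3)·C(13, 10) = 104104. Through P₂: C(19, 6)·C(8, 7) = 217056. Since P₁ is strictly southwest of P₂, a monotone path through both must visit P₁ then P₂; paths through both = C(14, 3)·C(5, 3)·C(8, 7) = 29120. Avoid both = 20058300 − 104104 − 217056 + 29120 = 19766260.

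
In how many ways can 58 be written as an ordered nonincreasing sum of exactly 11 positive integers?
p(58, 11 parts) = 54218

Partitions of n into exactly k parts are in bijection with partitions of n − k into at most k parts (subtract 1 from each part). So p(58, exactly 11) = p(47, parts ≤ 11). Computing via the recurrence p(m, j) = p(m, j−1) + p(m−j, j) gives 54218.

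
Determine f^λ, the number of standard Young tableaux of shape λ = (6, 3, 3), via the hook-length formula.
# SYT of shape (6, 3, 3) = 1650

Hook-length formula: f^λ = n! / Π hook(c), product over all cells c of the Young diagram. For λ = (6, 3, 3), n = 12 boxes. Hook lengths by row (left-to-right, top-to-bottom): [8, 7, 6, 3, 2, 1]; [4, 3, 2]; [3, 2, 1]. Product of hooks = 290304. So f^λ = 12! / 290304 = 479001600 / 290304 = 1650.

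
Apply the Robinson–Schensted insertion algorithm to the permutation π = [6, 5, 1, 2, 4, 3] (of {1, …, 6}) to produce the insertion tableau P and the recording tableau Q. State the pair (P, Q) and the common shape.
P = [1, 2, 3] / [4] / [5] / [6];  Q = [1, 4, 5] / [2] / [3] / [6];  common shape = (3, 1, 1, 1)

Row-insert the values π_1, π_2, … into P one at a time, bumping the leftmost entry strictly greater than the inserted value down to the next row. The recording tableau Q records, in position (i, j), the step at which that cell was added to P.
  Insert 6 (step 1): P = [6];  Q = [1]
  Insert 5 (step 2): P = [5] / [6];  Q = [1] / [2]
  Insert 1 (step 3): P = [1] / [5] / [6];  Q = [1] / [2] / [3]
  Insert 2 (step 4): P = [1, 2] / [5] / [6];  Q = [1, 4] / [2] / [3]
  Insert 4 (step 5): P = [1, 2, 4] / [5] / [6];  Q = [1, 4, 5] / [2] / [3]
  Insert 3 (step 6): P = [1, 2, 3] / [4] / [5] / [6];  Q = [1, 4, 5] / [2] / [3] / [6]
Final shape: (3, 1, 1, 1).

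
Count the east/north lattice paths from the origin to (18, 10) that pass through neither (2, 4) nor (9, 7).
Number of paths = 9883115

Inclusion–exclusion. Total paths: C(28, 18) = 13123110. Through P₁: C(6, 2)·C(22, 16) = 1119195. Through P₂: C(16, 9)·C(12, 9) = 2516800. Since P₁ is strictly southwest of P₂, a monotone path through both must visit P₁ then P₂; paths through both = C(6, 2)·C(10, 7)·C(12, 9) = 396000. Avoid both = 13123110 − 1119195 − 2516800 + 396000 = 9883115.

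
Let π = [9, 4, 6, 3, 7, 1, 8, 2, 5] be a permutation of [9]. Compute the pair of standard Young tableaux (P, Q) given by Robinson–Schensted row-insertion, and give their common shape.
P = [1, 2, 5, 8] / [3, 6, 7] / [4] / [9];  Q = [1, 3, 5, 7] / [2, 8, 9] / [4] / [6];  common shape = (4, 3, 1, 1)

Row-insert the values π_1, π_2, … into P one at a time, bumping the leftmost entry strictly greater than the inserted value down to the next row. The recording tableau Q records, in position (i, j), the step at which that cell was added to P.
  Insert 9 (step 1): P = [9];  Q = [1]
  Insert 4 (step 2): P = [4] / [9];  Q = [1] / [2]
  Insert 6 (step 3): P = [4, 6] / [9];  Q = [1, 3] / [2]
  Insert 3 (step 4): P = [3, 6] / [4] / [9];  Q = [1, 3] / [2] / [4]
  Insert 7 (step 5): P = [3, 6, 7] / [4] / [9];  Q = [1, 3, 5] / [2] / [4]
  Insert 1 (step 6): P = [1, 6, 7] / [3] / [4] / [9];  Q = [1, 3, 5] / [2] / [4] / [6]
  Insert 8 (step 7): P = [1, 6, 7, 8] / [3] / [4] / [9];  Q = [1, 3, 5, 7] / [2] / [4] / [6]
  Insert 2 (step 8): P = [1, 2, 7, 8] / [3, 6] / [4] / [9];  Q = [1, 3, 5, 7] / [2, 8] / [4] / [6]
  Insert 5 (step 9): P = [1, 2, 5, 8] / [3, 6, 7] / [4] / [9];  Q = [1, 3, 5, 7] / [2, 8, 9] / [4] / [6]
Final shape: (4, 3, 1, 1).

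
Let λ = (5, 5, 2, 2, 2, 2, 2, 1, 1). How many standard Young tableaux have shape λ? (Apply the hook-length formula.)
# SYT of shape (5, 5, 2, 2, 2, 2, 2, 1, 1) = 344712060

Hook-length formula: f^λ = n! / Π hook(c), product over all cells c of the Young diagram. For λ = (5, 5, 2, 2, 2, 2, 2, 1, 1), n = 22 boxes. Hook lengths by row (left-to-right, top-to-bottom): [13, 10, 4, 3, 2]; [12, 9, 3, 2, 1]; [8, 5]; [7, 4]; [6, 3]; [5, 2]; [4, 1]; [2]; [1]. Product of hooks = 3260694528000. So f^λ = 22! / 3260694528000 = 1124000727777607680000 / 3260694528000 = 344712060.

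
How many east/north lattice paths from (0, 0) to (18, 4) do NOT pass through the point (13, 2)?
Number of paths = 5110

Total paths from (0, 0) to (18, 4): C(22, 18) = 7315. Paths through (13, 2): (paths (0, 0) → (13, 2)) × (paths (13, 2) → (18, 4)) = C(15, 13) · C(7, 5) = 105 · 21 = 2205. Avoidance count = 7315 − 2205 = 5110.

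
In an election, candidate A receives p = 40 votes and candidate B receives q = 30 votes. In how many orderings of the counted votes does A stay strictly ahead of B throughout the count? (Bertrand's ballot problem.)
Strict-lead orderings = 7906820008306215304

Total orderings of the 70 votes with 40 for A: C(70, 40) = 55347740058143507128. By the Bertrand ballot formula (Cycle Lemma / reflection principle), the number of orderings in which A is strictly ahead of B throughout is (p − q)/(p + q) · C(p + q, p) = (40 − 30)/(40 + 30) · 55347740058143507128 = 7906820008306215304.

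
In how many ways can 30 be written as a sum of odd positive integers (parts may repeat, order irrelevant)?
p_odd(30) = 296

Enumerate partitions using only odd parts via the recurrence o(n, m) = o(n, m−2) + o(n−m, m) over odd m, starting from the largest odd part ≤ n. This gives p_odd(30) = 296. (Euler's theorem: equals the count of distinct-part partitions.)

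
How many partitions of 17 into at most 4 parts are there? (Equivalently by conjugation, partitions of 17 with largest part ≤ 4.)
p(17, parts ≤ 4) = 72

Use the recurrence p(n, m) = p(n, m−1) + p(n−m, m): either the largest part is < m (count p(n, m−1)) or the largest part is exactly m (remove one copy of m, count p(n−m, m)). With p(0, ·) = 1 this gives p(17, parts ≤ 4) = 72. (By conjugating Young diagrams, this also counts partitions of 17 into at most 4 parts.)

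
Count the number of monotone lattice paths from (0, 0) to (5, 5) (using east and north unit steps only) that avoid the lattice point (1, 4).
Number of paths = 227

Total paths from (0, 0) to (5, 5): C(10, 5) = 252. Paths through (1, 4): (paths (0, 0) → (1, 4)) × (paths (1, 4) → (5, 5)) = C(5, 1) · C(5, 4) = 5 · 5 = 25. Avoidance count = 252 − 25 = 227.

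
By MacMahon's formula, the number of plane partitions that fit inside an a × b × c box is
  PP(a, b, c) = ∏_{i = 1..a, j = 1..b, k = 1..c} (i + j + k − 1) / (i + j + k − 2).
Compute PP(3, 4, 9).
PP(3, 4, 9) = 13026013

Evaluate the triple product over i = 1..3, j = 1..4, k = 1..9. The factors are (2/1) · (3/2) · (4/3) · (5/4) · (6/5) · (7/6) · (8/7) · (9/8) · … (108 factors total). The numerators and denominators telescope so the product is an integer; carrying out the multiplication exactly gives PP(3, 4, 9) = 13026013.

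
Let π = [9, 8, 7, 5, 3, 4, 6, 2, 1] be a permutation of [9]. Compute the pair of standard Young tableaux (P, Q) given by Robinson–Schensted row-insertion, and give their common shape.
P = [1, 4, 6] / [2] / [3] / [5] / [7] / [8] / [9];  Q = [1, 6, 7] / [2] / [3] / [4] / [5] / [8] / [9];  common shape = (3, 1, 1, 1, 1, 1, 1)

Row-insert the values π_1, π_2, … into P one at a time, bumping the leftmost entry strictly greater than the inserted value down to the next row. The recording tableau Q records, in position (i, j), the step at which that cell was added to P.
  Insert 9 (step 1): P = [9];  Q = [1]
  Insert 8 (step 2): P = [8] / [9];  Q = [1] / [2]
  Insert 7 (step 3): P = [7] / [8] / [9];  Q = [1] / [2] / [3]
  Insert 5 (step 4): P = [5] / [7] / [8] / [9];  Q = [1] / [2] / [3] / [4]
  Insert 3 (step 5): P = [3] / [5] / [7] / [8] / [9];  Q = [1] / [2] / [3] / [4] / [5]
  Insert 4 (step 6): P = [3, 4] / [5] / [7] / [8] / [9];  Q = [1, 6] / [2] / [3] / [4] / [5]
  Insert 6 (step 7): P = [3, 4, 6] / [5] / [7] / [8] / [9];  Q = [1, 6, 7] / [2] / [3] / [4] / [5]
  Insert 2 (step 8): P = [2, 4, 6] / [3] / [5] / [7] / [8] / [9];  Q = [1, 6, 7] / [2] / [3] / [4] / [5] / [8]
  Insert 1 (step 9): P = [1, 4, 6] / [2] / [3] / [5] / [7] / [8] / [9];  Q = [1, 6, 7] / [2] / [3] / [4] / [5] / [8] / [9]
Final shape: (3, 1, 1, 1, 1, 1, 1).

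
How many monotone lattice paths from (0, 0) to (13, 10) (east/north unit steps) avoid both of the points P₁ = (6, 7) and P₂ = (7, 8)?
Number of paths = 854062

Inclusion–exclusion. Total paths: C(23, 13) = 1144066. Through P₁: C(13, 6)·C(10, 7) = 205920. Through P₂: C(15, 7)·C(8, 6) = 180180. Since P₁ is strictly southwest of P₂, a monotone path through both must visit P₁ then P₂; paths through both = C(13, 6)·C(2, 1)·C(8, 6) = 96096. Avoid both = 1144066 − 205920 − 180180 + 96096 = 854062.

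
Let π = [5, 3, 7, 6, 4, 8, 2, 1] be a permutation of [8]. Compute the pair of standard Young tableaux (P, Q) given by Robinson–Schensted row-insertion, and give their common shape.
P = [1, 4, 8] / [2, 6] / [3] / [5] / [7];  Q = [1, 3, 6] / [2, 4] / [5] / [7] / [8];  common shape = (3, 2, 1, 1, 1)

Row-insert the values π_1, π_2, … into P one at a time, bumping the leftmost entry strictly greater than the inserted value down to the next row. The recording tableau Q records, in position (i, j), the step at which that cell was added to P.
  Insert 5 (step 1): P = [5];  Q = [1]
  Insert 3 (step 2): P = [3] / [5];  Q = [1] / [2]
  Insert 7 (step 3): P = [3, 7] / [5];  Q = [1, 3] / [2]
  Insert 6 (step 4): P = [3, 6] / [5, 7];  Q = [1, 3] / [2, 4]
  Insert 4 (step 5): P = [3, 4] / [5, 6] / [7];  Q = [1, 3] / [2, 4] / [5]
  Insert 8 (step 6): P = [3, 4, 8] / [5, 6] / [7];  Q = [1, 3, 6] / [2, 4] / [5]
  Insert 2 (step 7): P = [2, 4, 8] / [3, 6] / [5] / [7];  Q = [1, 3, 6] / [2, 4] / [5] / [7]
  Insert 1 (step 8): P = [1, 4, 8] / [2, 6] / [3] / [5] / [7];  Q = [1, 3, 6] / [2, 4] / [5] / [7] / [8]
Final shape: (3, 2, 1, 1, 1).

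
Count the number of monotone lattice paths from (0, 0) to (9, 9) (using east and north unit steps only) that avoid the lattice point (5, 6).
Number of paths = 32450

Total paths from (0, 0) to (9, 9): C(18, 9) = 48620. Paths through (5, 6): (paths (0, 0) → (5, 6)) × (paths (5, 6) → (9, 9)) = C(11, 5) · C(7, 4) = 462 · 35 = 16170. Avoidance count = 48620 − 16170 = 32450.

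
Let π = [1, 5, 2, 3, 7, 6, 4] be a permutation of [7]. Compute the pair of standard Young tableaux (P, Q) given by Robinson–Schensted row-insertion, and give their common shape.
P = [1, 2, 3, 4] / [5, 6] / [7];  Q = [1, 2, 4, 5] / [3, 6] / [7];  common shape = (4, 2, 1)

Row-insert the values π_1, π_2, … into P one at a time, bumping the leftmost entry strictly greater than the inserted value down to the next row. The recording tableau Q records, in position (i, j), the step at which that cell was added to P.
  Insert 1 (step 1): P = [1];  Q = [1]
  Insert 5 (step 2): P = [1, 5];  Q = [1, 2]
  Insert 2 (step 3): P = [1, 2] / [5];  Q = [1, 2] / [3]
  Insert 3 (step 4): P = [1, 2, 3] / [5];  Q = [1, 2, 4] / [3]
  Insert 7 (step 5): P = [1, 2, 3, 7] / [5];  Q = [1, 2, 4, 5] / [3]
  Insert 6 (step 6): P = [1, 2, 3, 6] / [5, 7];  Q = [1, 2, 4, 5] / [3, 6]
  Insert 4 (step 7): P = [1, 2, 3, 4] / [5, 6] / [7];  Q = [1, 2, 4, 5] / [3, 6] / [7]
Final shape: (4, 2, 1).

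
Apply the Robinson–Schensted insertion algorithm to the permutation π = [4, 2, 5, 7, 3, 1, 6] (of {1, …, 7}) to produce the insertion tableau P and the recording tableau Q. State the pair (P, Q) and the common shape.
P = [1, 3, 6] / [2, 5, 7] / [4];  Q = [1, 3, 4] / [2, 5, 7] / [6];  common shape = (3, 3, 1)

Row-insert the values π_1, π_2, … into P one at a time, bumping the leftmost entry strictly greater than the inserted value down to the next row. The recording tableau Q records, in position (i, j), the step at which that cell was added to P.
  Insert 4 (step 1): P = [4];  Q = [1]
  Insert 2 (step 2): P = [2] / [4];  Q = [1] / [2]
  Insert 5 (step 3): P = [2, 5] / [4];  Q = [1, 3] / [2]
  Insert 7 (step 4): P = [2, 5, 7] / [4];  Q = [1, 3, 4] / [2]
  Insert 3 (step 5): P = [2, 3, 7] / [4, 5];  Q = [1, 3, 4] / [2, 5]
  Insert 1 (step 6): P = [1, 3, 7] / [2, 5] / [4];  Q = [1, 3, 4] / [2, 5] / [6]
  Insert 6 (step 7): P = [1, 3, 6] / [2, 5, 7] / [4];  Q = [1, 3, 4] / [2, 5, 7] / [6]
Final shape: (3, 3, 1).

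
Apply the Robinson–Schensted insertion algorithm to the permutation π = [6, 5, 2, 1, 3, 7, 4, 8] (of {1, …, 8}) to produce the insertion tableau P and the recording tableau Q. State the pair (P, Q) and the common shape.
P = [1, 3, 4, 8] / [2, 7] / [5] / [6];  Q = [1, 5, 6, 8] / [2, 7] / [3] / [4];  common shape = (4, 2, 1, 1)

Row-insert the values π_1, π_2, … into P one at a time, bumping the leftmost entry strictly greater than the inserted value down to the next row. The recording tableau Q records, in position (i, j), the step at which that cell was added to P.
  Insert 6 (step 1): P = [6];  Q = [1]
  Insert 5 (step 2): P = [5] / [6];  Q = [1] / [2]
  Insert 2 (step 3): P = [2] / [5] / [6];  Q = [1] / [2] / [3]
  Insert 1 (step 4): P = [1] / [2] / [5] / [6];  Q = [1] / [2] / [3] / [4]
  Insert 3 (step 5): P = [1, 3] / [2] / [5] / [6];  Q = [1, 5] / [2] / [3] / [4]
  Insert 7 (step 6): P = [1, 3, 7] / [2] / [5] / [6];  Q = [1, 5, 6] / [2] / [3] / [4]
  Insert 4 (step 7): P = [1, 3, 4] / [2, 7] / [5] / [6];  Q = [1, 5, 6] / [2, 7] / [3] / [4]
  Insert 8 (step 8): P = [1, 3, 4, 8] / [2, 7] / [5] / [6];  Q = [1, 5, 6, 8] / [2, 7] / [3] / [4]
Final shape: (4, 2, 1, 1).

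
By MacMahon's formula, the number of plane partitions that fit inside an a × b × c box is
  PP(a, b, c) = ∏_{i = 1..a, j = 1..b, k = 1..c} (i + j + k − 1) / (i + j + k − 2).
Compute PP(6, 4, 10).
PP(6, 4, 10) = 3031952379456

Evaluate the triple product over i = 1..6, j = 1..4, k = 1..10. The factors are (2/1) · (3/2) · (4/3) · (5/4) · (6/5) · (7/6) · (8/7) · (9/8) · … (240 factors total). The numerators and denominators telescope so the product is an integer; carrying out the multiplication exactly gives PP(6, 4, 10) = 3031952379456.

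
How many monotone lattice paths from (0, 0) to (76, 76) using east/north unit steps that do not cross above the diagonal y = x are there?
C_76 = 4790408930363303911328386208394864461024520

These NE paths below the diagonal are counted by the Catalan number C_n = (1/(n + 1)) · C(2n, n). For n = 76: C_76 = (1/77) · C(152, 76) = 368861487637974401172285738046404563498888040/77 = 4790408930363303911328386208394864461024520.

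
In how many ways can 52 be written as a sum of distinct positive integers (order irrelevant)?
q(52) = 4582

A partition into distinct parts is a strictly decreasing sequence summing to n. The recurrence d(n, m) = d(n, m−1) + d(n−m, m−1) (use part m at most once) with q(n) = d(n, n) gives q(52) = 4582. (Euler's theorem: # distinct-part partitions = # odd-part partitions.)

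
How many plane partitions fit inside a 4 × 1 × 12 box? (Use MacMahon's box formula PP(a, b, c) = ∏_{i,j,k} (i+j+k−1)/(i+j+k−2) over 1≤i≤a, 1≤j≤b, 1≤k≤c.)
PP(4, 1, 12) = 1820

Evaluate the triple product over i = 1..4, j = 1..1, k = 1..12. The factors are (2/1) · (3/2) · (4/3) · (5/4) · (6/5) · (7/6) · (8/7) · (9/8) · … (48 factors total). The numerators and denominators telescope so the product is an integer; carrying out the multiplication exactly gives PP(4, 1, 12) = 1820.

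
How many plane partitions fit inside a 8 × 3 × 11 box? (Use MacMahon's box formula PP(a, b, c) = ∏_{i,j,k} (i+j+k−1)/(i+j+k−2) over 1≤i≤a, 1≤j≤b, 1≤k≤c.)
PP(8, 3, 11) = 4783805983320

Evaluate the triple product over i = 1..8, j = 1..3, k = 1..11. The factors are (2/1) · (3/2) · (4/3) · (5/4) · (6/5) · (7/6) · (8/7) · (9/8) · … (264 factors total). The numerators and denominators telescope so the product is an integer; carrying out the multiplication exactly gives PP(8, 3, 11) = 4783805983320.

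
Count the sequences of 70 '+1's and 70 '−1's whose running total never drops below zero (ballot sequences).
C_70 = 1321422108420282270489942177190229544600

These ballot sequences are counted by the Catalan number C_n = (1/(n + 1)) · C(2n, n). For n = 70: C_70 = (1/71) · C(140, 70) = 93820969697840041204785894580506297666600/71 = 1321422108420282270489942177190229544600.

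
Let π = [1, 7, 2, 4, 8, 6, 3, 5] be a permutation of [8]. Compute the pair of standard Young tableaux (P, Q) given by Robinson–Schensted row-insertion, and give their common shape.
P = [1, 2, 3, 5] / [4, 6] / [7, 8];  Q = [1, 2, 4, 5] / [3, 6] / [7, 8];  common shape = (4, 2, 2)

Row-insert the values π_1, π_2, … into P one at a time, bumping the leftmost entry strictly greater than the inserted value down to the next row. The recording tableau Q records, in position (i, j), the step at which that cell was added to P.
  Insert 1 (step 1): P = [1];  Q = [1]
  Insert 7 (step 2): P = [1, 7];  Q = [1, 2]
  Insert 2 (step 3): P = [1, 2] / [7];  Q = [1, 2] / [3]
  Insert 4 (step 4): P = [1, 2, 4] / [7];  Q = [1, 2, 4] / [3]
  Insert 8 (step 5): P = [1, 2, 4, 8] / [7];  Q = [1, 2, 4, 5] / [3]
  Insert 6 (step 6): P = [1, 2, 4, 6] / [7, 8];  Q = [1, 2, 4, 5] / [3, 6]
  Insert 3 (step 7): P = [1, 2, 3, 6] / [4, 8] / [7];  Q = [1, 2, 4, 5] / [3, 6] / [7]
  Insert 5 (step 8): P = [1, 2, 3, 5] / [4, 6] / [7, 8];  Q = [1, 2, 4, 5] / [3, 6] / [7, 8]
Final shape: (4, 2, 2).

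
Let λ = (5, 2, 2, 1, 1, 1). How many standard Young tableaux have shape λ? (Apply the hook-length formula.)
# SYT of shape (5, 2, 2, 1, 1, 1) = 3696

Hook-length formula: f^λ = n! / Π hook(c), product over all cells c of the Young diagram. For λ = (5, 2, 2, 1, 1, 1), n = 12 boxes. Hook lengths by row (left-to-right, top-to-bottom): [10, 6, 3, 2, 1]; [6, 2]; [5, 1]; [3]; [2]; [1]. Product of hooks = 129600. So f^λ = 12! / 129600 = 479001600 / 129600 = 3696.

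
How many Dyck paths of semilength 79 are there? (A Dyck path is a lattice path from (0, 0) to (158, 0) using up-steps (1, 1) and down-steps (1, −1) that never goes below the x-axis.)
C_79 = 289450081175264899454283846029490767264392230

These Dyck paths are counted by the Catalan number C_n = (1/(n + 1)) · C(2n, n). For n = 79: C_79 = (1/80) · C(158, 79) = 23156006494021191956342707682359261381151378400/80 = 289450081175264899454283846029490767264392230.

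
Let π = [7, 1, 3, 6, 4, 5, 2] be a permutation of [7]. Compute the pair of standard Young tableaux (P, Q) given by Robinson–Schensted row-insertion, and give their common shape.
P = [1, 2, 4, 5] / [3] / [6] / [7];  Q = [1, 3, 4, 6] / [2] / [5] / [7];  common shape = (4, 1, 1, 1)

Row-insert the values π_1, π_2, … into P one at a time, bumping the leftmost entry strictly greater than the inserted value down to the next row. The recording tableau Q records, in position (i, j), the step at which that cell was added to P.
  Insert 7 (step 1): P = [7];  Q = [1]
  Insert 1 (step 2): P = [1] / [7];  Q = [1] / [2]
  Insert 3 (step 3): P = [1, 3] / [7];  Q = [1, 3] / [2]
  Insert 6 (step 4): P = [1, 3, 6] / [7];  Q = [1, 3, 4] / [2]
  Insert 4 (step 5): P = [1, 3, 4] / [6] / [7];  Q = [1, 3, 4] / [2] / [5]
  Insert 5 (step 6): P = [1, 3, 4, 5] / [6] / [7];  Q = [1, 3, 4, 6] / [2] / [5]
  Insert 2 (step 7): P = [1, 2, 4, 5] / [3] / [6] / [7];  Q = [1, 3, 4, 6] / [2] / [5] / [7]
Final shape: (4, 1, 1, 1).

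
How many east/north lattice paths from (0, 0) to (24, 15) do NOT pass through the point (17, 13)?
Number of paths = 20829486060

Total paths from (0, 0) to (24, 15): C(39, 24) = 25140840660. Paths through (17, 13): (paths (0, 0) → (17, 13)) × (paths (17, 13) → (24, 15)) = C(30, 17) · C(9, 7) = 119759850 · 36 = 4311354600. Avoidance count = 25140840660 − 4311354600 = 20829486060.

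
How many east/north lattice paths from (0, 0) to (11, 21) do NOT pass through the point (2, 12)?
Number of paths = 124600060

Total paths from (0, 0) to (11, 21): C(32, 11) = 129024480. Paths through (2, 12): (paths (0, 0) → (2, 12)) × (paths (2, 12) → (11, 21)) = C(14, 2) · C(18, 9) = 91 · 48620 = 4424420. Avoidance count = 129024480 − 4424420 = 124600060.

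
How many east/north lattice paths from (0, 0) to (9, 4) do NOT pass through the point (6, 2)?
Number of paths = 435

Total paths from (0, 0) to (9, 4): C(13, 9) = 715. Paths through (6, 2): (paths (0, 0) → (6, 2)) × (paths (6, 2) → (9, 4)) = C(8, 6) · C(5, 3) = 28 · 10 = 280. Avoidance count = 715 − 280 = 435.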